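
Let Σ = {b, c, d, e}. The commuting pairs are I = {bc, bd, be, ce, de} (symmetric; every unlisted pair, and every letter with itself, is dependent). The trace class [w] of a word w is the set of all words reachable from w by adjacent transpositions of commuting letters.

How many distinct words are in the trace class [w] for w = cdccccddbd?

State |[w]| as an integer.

10

0(c) covers ∅
1(d) covers 0:c
2(c) covers 1:d
3(c) covers 2:c
4(c) covers 3:c
5(c) covers 4:c
6(d) covers 5:c
7(d) covers 6:d
8(b) covers ∅
9(d) covers 7:d
floor of heap: 0:c, 8:b
completions by unplaced set U, small U first (add the entries for U minus each lowest piece of U):
  |U|=1: {8}:1  {9}:1
  |U|=2: {7,9}:1  {8,9}:2
  |U|=3: {6,7,9}:1  {7,8,9}:3
  |U|=4: {5,6,7,9}:1  {6,7,8,9}:4
  |U|=5: {4,5,6,7,9}:1  {5,6,7,8,9}:5
  |U|=6: {3,4,5,6,7,9}:1  {4,5,6,7,8,9}:6
  |U|=7: {2,3,4,5,6,7,9}:1  {3,4,5,6,7,8,9}:7
  |U|=8: {1,2,3,4,5,6,7,9}:1  {2,3,4,5,6,7,8,9}:8
  start at 0(c): 9
  start at 8(b): 1
sum over floor = 10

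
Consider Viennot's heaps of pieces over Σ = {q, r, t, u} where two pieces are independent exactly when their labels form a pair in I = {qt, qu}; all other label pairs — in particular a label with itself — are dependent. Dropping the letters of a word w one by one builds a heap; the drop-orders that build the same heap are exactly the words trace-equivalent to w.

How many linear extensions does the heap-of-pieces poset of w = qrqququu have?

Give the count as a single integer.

20

0(q) covers ∅
1(r) covers 0:q
2(q) covers 1:r
3(q) covers 2:q
4(u) covers 1:r
5(q) covers 3:q
6(u) covers 4:u
7(u) covers 6:u
floor of heap: 0:q
completions by unplaced set U, small U first (add the entries for U minus each lowest piece of U):
  |U|=1: {5}:1  {7}:1
  |U|=2: {3,5}:1  {5,7}:2  {6,7}:1
  |U|=3: {2,3,5}:1  {3,5,7}:3  {4,6,7}:1  {5,6,7}:3
  |U|=4: {2,3,5,7}:4  {3,5,6,7}:6  {4,5,6,7}:4
  |U|=5: {2,3,5,6,7}:10  {3,4,5,6,7}:10
  |U|=6: {2,3,4,5,6,7}:20
  start at 0(q): 20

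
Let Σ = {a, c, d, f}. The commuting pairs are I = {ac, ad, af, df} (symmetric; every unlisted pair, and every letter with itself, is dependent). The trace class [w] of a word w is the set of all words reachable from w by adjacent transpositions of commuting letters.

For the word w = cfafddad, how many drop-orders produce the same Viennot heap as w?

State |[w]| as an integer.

280

drop 0:c onto floor
drop 1:f onto {0:c}
drop 2:a onto floor
drop 3:f onto {1:f}
drop 4:d onto {0:c}
drop 5:d onto {4:d}
drop 6:a onto {2:a}
drop 7:d onto {5:d}
ground layer = {0:c, 2:a}
drop-orders for the pieces not yet dropped (sum over which currently-grounded one goes next):
  1 to go: {3} 1  {6} 1  {7} 1
  2 to go: {1,3} 1  {2,6} 1  {3,6} 2  {3,7} 2  {5,7} 1  {6,7} 2
  3 to go: {1,3,6} 3  {1,3,7} 3  {2,3,6} 3  {2,6,7} 3  {3,5,7} 3  {3,6,7} 6  {4,5,7} 1  {5,6,7} 3
  4 to go: {1,2,3,6} 6  {1,3,5,7} 6  {1,3,6,7} 12  {2,3,6,7} 12  {2,5,6,7} 6  {3,4,5,7} 4  {3,5,6,7} 12  {4,5,6,7} 4
  5 to go: {1,2,3,6,7} 30  {1,3,4,5,7} 10  {1,3,5,6,7} 30  {2,3,5,6,7} 30  {2,4,5,6,7} 10  {3,4,5,6,7} 20
  6 to go: {0,1,3,4,5,7} 10  {1,2,3,5,6,7} 90  {1,3,4,5,6,7} 60  {2,3,4,5,6,7} 60
  if 0:c drops first: 210 orders
  if 2:a drops first: 70 orders
heap linearizations: 280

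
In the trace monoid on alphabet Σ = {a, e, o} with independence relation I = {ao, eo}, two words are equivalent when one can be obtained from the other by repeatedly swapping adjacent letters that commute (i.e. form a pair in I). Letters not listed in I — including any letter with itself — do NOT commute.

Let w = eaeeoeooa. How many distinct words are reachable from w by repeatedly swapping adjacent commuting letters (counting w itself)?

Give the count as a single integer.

84

drop 0:e onto floor
drop 1:a onto {0:e}
drop 2:e onto {1:a}
drop 3:e onto {2:e}
drop 4:o onto floor
drop 5:e onto {3:e}
drop 6:o onto {4:o}
drop 7:o onto {6:o}
drop 8:a onto {5:e}
ground layer = {0:e, 4:o}
drop-orders for the pieces not yet dropped (sum over which currently-grounded one goes next):
  1 to go: {7} 1  {8} 1
  2 to go: {5,8} 1  {6,7} 1  {7,8} 2
  3 to go: {3,5,8} 1  {4,6,7} 1  {5,7,8} 3  {6,7,8} 3
  4 to go: {2,3,5,8} 1  {3,5,7,8} 4  {4,6,7,8} 4  {5,6,7,8} 6
  5 to go: {1,2,3,5,8} 1  {2,3,5,7,8} 5  {3,5,6,7,8} 10  {4,5,6,7,8} 10
  6 to go: {0,1,2,3,5,8} 1  {1,2,3,5,7,8} 6  {2,3,5,6,7,8} 15  {3,4,5,6,7,8} 20
  7 to go: {0,1,2,3,5,7,8} 7  {1,2,3,5,6,7,8} 21  {2,3,4,5,6,7,8} 35
  if 0:e drops first: 56 orders
  if 4:o drops first: 28 orders
heap linearizations: 84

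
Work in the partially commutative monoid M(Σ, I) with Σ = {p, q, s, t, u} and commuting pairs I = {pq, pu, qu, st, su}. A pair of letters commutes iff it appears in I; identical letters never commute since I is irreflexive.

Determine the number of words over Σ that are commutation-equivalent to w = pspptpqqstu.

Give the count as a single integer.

#0=p has no predecessor
#1=s depends on [0:p]
#2=p depends on [1:s]
#3=p depends on [2:p]
#4=t depends on [3:p]
#5=p depends on [4:t]
#6=q depends on [4:t]
#7=q depends on [6:q]
#8=s depends on [5:p, 7:q]
#9=t depends on [5:p, 7:q]
#10=u depends on [9:t]
sources: [0:p]
N(rest) = Σ N(rest − s) over sources s of rest; N(one piece) = 1:
  size 1 → [8]=1  [10]=1
  size 2 → [8,10]=2  [9,10]=1
  size 3 → [8,9,10]=3
  size 4 → [5,8,9,10]=3  [7,8,9,10]=3
  size 5 → [5,7,8,9,10]=6  [6,7,8,9,10]=3
  size 6 → [5,6,7,8,9,10]=9
  size 7 → [4,5,6,7,8,9,10]=9
  size 8 → [3,4,5,6,7,8,9,10]=9
  size 9 → [2,3,4,5,6,7,8,9,10]=9
  first=0(p) contributes 9

9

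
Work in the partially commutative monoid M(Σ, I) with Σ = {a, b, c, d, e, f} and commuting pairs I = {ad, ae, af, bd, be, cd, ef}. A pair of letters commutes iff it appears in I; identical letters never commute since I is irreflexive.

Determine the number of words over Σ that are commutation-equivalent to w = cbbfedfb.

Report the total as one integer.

drop 0:c onto floor
drop 1:b onto {0:c}
drop 2:b onto {1:b}
drop 3:f onto {2:b}
drop 4:e onto {0:c}
drop 5:d onto {3:f, 4:e}
drop 6:f onto {5:d}
drop 7:b onto {6:f}
ground layer = {0:c}
drop-orders for the pieces not yet dropped (sum over which currently-grounded one goes next):
  1 to go: {7} 1
  2 to go: {6,7} 1
  3 to go: {5,6,7} 1
  4 to go: {3,5,6,7} 1  {4,5,6,7} 1
  5 to go: {2,3,5,6,7} 1  {3,4,5,6,7} 2
  6 to go: {1,2,3,5,6,7} 1  {2,3,4,5,6,7} 3
  if 0:c drops first: 4 orders

4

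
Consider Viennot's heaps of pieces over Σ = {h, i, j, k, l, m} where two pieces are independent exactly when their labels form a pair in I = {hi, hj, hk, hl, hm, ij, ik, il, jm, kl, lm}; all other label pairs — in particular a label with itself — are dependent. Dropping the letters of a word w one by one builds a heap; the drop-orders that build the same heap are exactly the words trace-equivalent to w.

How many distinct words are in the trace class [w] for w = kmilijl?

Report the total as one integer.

30

piece 0:k — minimal
piece 1:m rests on {0:k}
piece 2:i rests on {1:m}
piece 3:l — minimal
piece 4:i rests on {2:i}
piece 5:j rests on {0:k, 3:l}
piece 6:l rests on {5:j}
minimal pieces: {0:k, 3:l}
ways to finish when only these pieces remain (= sum over removing one remaining piece with nothing left below it):
  1 left: {4}→1  {6}→1
  2 left: {2,4}→1  {4,6}→2  {5,6}→1
  3 left: {1,2,4}→1  {2,4,6}→3  {3,5,6}→1  {4,5,6}→3
  4 left: {1,2,4,6}→4  {2,4,5,6}→6  {3,4,5,6}→4
  5 left: {1,2,4,5,6}→10  {2,3,4,5,6}→10
  placing 0:k first → 20 extensions
  placing 3:l first → 10 extensions
total linear extensions = 30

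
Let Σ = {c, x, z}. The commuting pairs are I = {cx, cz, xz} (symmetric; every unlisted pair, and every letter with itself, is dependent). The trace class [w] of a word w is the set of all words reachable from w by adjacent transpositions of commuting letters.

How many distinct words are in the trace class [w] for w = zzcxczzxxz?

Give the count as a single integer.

drop 0:z onto floor
drop 1:z onto {0:z}
drop 2:c onto floor
drop 3:x onto floor
drop 4:c onto {2:c}
drop 5:z onto {1:z}
drop 6:z onto {5:z}
drop 7:x onto {3:x}
drop 8:x onto {7:x}
drop 9:z onto {6:z}
ground layer = {0:z, 2:c, 3:x}
drop-orders for the pieces not yet dropped (sum over which currently-grounded one goes next):
  1 to go: {4} 1  {8} 1  {9} 1
  2 to go: {2,4} 1  {4,8} 2  {4,9} 2  {6,9} 1  {7,8} 1  {8,9} 2
  3 to go: {2,4,8} 3  {2,4,9} 3  {3,7,8} 1  {4,6,9} 3  {4,7,8} 3  {4,8,9} 6  {5,6,9} 1  {6,8,9} 3  {7,8,9} 3
  4 to go: {1,5,6,9} 1  {2,4,6,9} 6  {2,4,7,8} 6  {2,4,8,9} 12  {3,4,7,8} 4  {3,7,8,9} 4  {4,5,6,9} 4  {4,6,8,9} 12  {4,7,8,9} 12  {5,6,8,9} 4  {6,7,8,9} 6
  5 to go: {0,1,5,6,9} 1  {1,4,5,6,9} 5  {1,5,6,8,9} 5  {2,3,4,7,8} 10  {2,4,5,6,9} 10  {2,4,6,8,9} 30  {2,4,7,8,9} 30  {3,4,7,8,9} 20  {3,6,7,8,9} 10  {4,5,6,8,9} 20  {4,6,7,8,9} 30  {5,6,7,8,9} 10
  6 to go: {0,1,4,5,6,9} 6  {0,1,5,6,8,9} 6  {1,2,4,5,6,9} 15  {1,4,5,6,8,9} 30  {1,5,6,7,8,9} 15  {2,3,4,7,8,9} 60  {2,4,5,6,8,9} 60  {2,4,6,7,8,9} 90  {3,4,6,7,8,9} 60  {3,5,6,7,8,9} 20  {4,5,6,7,8,9} 60
  7 to go: {0,1,2,4,5,6,9} 21  {0,1,4,5,6,8,9} 42  {0,1,5,6,7,8,9} 21  {1,2,4,5,6,8,9} 105  {1,3,5,6,7,8,9} 35  {1,4,5,6,7,8,9} 105  {2,3,4,6,7,8,9} 210  {2,4,5,6,7,8,9} 210  {3,4,5,6,7,8,9} 140
  8 to go: {0,1,2,4,5,6,8,9} 168  {0,1,3,5,6,7,8,9} 56  {0,1,4,5,6,7,8,9} 168  {1,2,4,5,6,7,8,9} 420  {1,3,4,5,6,7,8,9} 280  {2,3,4,5,6,7,8,9} 560
  if 0:z drops first: 1260 orders
  if 2:c drops first: 504 orders
  if 3:x drops first: 756 orders
heap linearizations: 2520

2520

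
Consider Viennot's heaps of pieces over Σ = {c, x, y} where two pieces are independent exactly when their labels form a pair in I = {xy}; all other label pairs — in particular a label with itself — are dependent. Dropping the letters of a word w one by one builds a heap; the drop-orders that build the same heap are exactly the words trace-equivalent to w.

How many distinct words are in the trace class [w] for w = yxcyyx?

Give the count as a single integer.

6

piece 0:y — minimal
piece 1:x — minimal
piece 2:c rests on {0:y, 1:x}
piece 3:y rests on {2:c}
piece 4:y rests on {3:y}
piece 5:x rests on {2:c}
minimal pieces: {0:y, 1:x}
ways to finish when only these pieces remain (= sum over removing one remaining piece with nothing left below it):
  1 left: {4}→1  {5}→1
  2 left: {3,4}→1  {4,5}→2
  3 left: {3,4,5}→3
  4 left: {2,3,4,5}→3
  placing 0:y first → 3 extensions
  placing 1:x first → 3 extensions
total linear extensions = 6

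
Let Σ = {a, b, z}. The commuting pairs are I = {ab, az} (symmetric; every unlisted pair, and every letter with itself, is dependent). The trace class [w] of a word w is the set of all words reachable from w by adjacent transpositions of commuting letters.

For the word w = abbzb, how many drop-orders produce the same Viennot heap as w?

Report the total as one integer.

5

#0=a has no predecessor
#1=b has no predecessor
#2=b depends on [1:b]
#3=z depends on [2:b]
#4=b depends on [3:z]
sources: [0:a, 1:b]
N(rest) = Σ N(rest − s) over sources s of rest; N(one piece) = 1:
  size 1 → [0]=1  [4]=1
  size 2 → [0,4]=2  [3,4]=1
  size 3 → [0,3,4]=3  [2,3,4]=1
  first=0(a) contributes 1
  first=1(b) contributes 4
|[w]| = 5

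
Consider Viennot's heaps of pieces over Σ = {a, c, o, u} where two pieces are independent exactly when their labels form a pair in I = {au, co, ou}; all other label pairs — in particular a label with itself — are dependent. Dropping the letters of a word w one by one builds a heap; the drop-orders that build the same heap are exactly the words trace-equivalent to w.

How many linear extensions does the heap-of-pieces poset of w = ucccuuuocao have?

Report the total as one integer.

drop 0:u onto floor
drop 1:c onto {0:u}
drop 2:c onto {1:c}
drop 3:c onto {2:c}
drop 4:u onto {3:c}
drop 5:u onto {4:u}
drop 6:u onto {5:u}
drop 7:o onto floor
drop 8:c onto {6:u}
drop 9:a onto {7:o, 8:c}
drop 10:o onto {9:a}
ground layer = {0:u, 7:o}
drop-orders for the pieces not yet dropped (sum over which currently-grounded one goes next):
  1 to go: {10} 1
  2 to go: {9,10} 1
  3 to go: {7,9,10} 1  {8,9,10} 1
  4 to go: {6,8,9,10} 1  {7,8,9,10} 2
  5 to go: {5,6,8,9,10} 1  {6,7,8,9,10} 3
  6 to go: {4,5,6,8,9,10} 1  {5,6,7,8,9,10} 4
  7 to go: {3,4,5,6,8,9,10} 1  {4,5,6,7,8,9,10} 5
  8 to go: {2,3,4,5,6,8,9,10} 1  {3,4,5,6,7,8,9,10} 6
  9 to go: {1,2,3,4,5,6,8,9,10} 1  {2,3,4,5,6,7,8,9,10} 7
  if 0:u drops first: 8 orders
  if 7:o drops first: 1 orders
heap linearizations: 9

9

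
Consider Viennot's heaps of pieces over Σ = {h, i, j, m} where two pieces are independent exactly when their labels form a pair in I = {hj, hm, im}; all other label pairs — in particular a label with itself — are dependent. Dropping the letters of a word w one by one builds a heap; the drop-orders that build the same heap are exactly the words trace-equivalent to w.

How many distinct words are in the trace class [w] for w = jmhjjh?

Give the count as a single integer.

15

0(j) covers ∅
1(m) covers 0:j
2(h) covers ∅
3(j) covers 1:m
4(j) covers 3:j
5(h) covers 2:h
floor of heap: 0:j, 2:h
completions by unplaced set U, small U first (add the entries for U minus each lowest piece of U):
  |U|=1: {4}:1  {5}:1
  |U|=2: {2,5}:1  {3,4}:1  {4,5}:2
  |U|=3: {1,3,4}:1  {2,4,5}:3  {3,4,5}:3
  |U|=4: {0,1,3,4}:1  {1,3,4,5}:4  {2,3,4,5}:6
  start at 0(j): 10
  start at 2(h): 5
sum over floor = 15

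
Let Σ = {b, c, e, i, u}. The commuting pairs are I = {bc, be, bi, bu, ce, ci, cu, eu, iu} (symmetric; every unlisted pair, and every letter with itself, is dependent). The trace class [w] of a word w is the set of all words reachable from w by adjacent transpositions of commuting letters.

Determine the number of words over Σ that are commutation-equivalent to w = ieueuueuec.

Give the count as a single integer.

1260

drop 0:i onto floor
drop 1:e onto {0:i}
drop 2:u onto floor
drop 3:e onto {1:e}
drop 4:u onto {2:u}
drop 5:u onto {4:u}
drop 6:e onto {3:e}
drop 7:u onto {5:u}
drop 8:e onto {6:e}
drop 9:c onto floor
ground layer = {0:i, 2:u, 9:c}
drop-orders for the pieces not yet dropped (sum over which currently-grounded one goes next):
  1 to go: {7} 1  {8} 1  {9} 1
  2 to go: {5,7} 1  {6,8} 1  {7,8} 2  {7,9} 2  {8,9} 2
  3 to go: {3,6,8} 1  {4,5,7} 1  {5,7,8} 3  {5,7,9} 3  {6,7,8} 3  {6,8,9} 3  {7,8,9} 6
  4 to go: {1,3,6,8} 1  {2,4,5,7} 1  {3,6,7,8} 4  {3,6,8,9} 4  {4,5,7,8} 4  {4,5,7,9} 4  {5,6,7,8} 6  {5,7,8,9} 12  {6,7,8,9} 12
  5 to go: {0,1,3,6,8} 1  {1,3,6,7,8} 5  {1,3,6,8,9} 5  {2,4,5,7,8} 5  {2,4,5,7,9} 5  {3,5,6,7,8} 10  {3,6,7,8,9} 20  {4,5,6,7,8} 10  {4,5,7,8,9} 20  {5,6,7,8,9} 30
  6 to go: {0,1,3,6,7,8} 6  {0,1,3,6,8,9} 6  {1,3,5,6,7,8} 15  {1,3,6,7,8,9} 30  {2,4,5,6,7,8} 15  {2,4,5,7,8,9} 30  {3,4,5,6,7,8} 20  {3,5,6,7,8,9} 60  {4,5,6,7,8,9} 60
  7 to go: {0,1,3,5,6,7,8} 21  {0,1,3,6,7,8,9} 42  {1,3,4,5,6,7,8} 35  {1,3,5,6,7,8,9} 105  {2,3,4,5,6,7,8} 35  {2,4,5,6,7,8,9} 105  {3,4,5,6,7,8,9} 140
  8 to go: {0,1,3,4,5,6,7,8} 56  {0,1,3,5,6,7,8,9} 168  {1,2,3,4,5,6,7,8} 70  {1,3,4,5,6,7,8,9} 280  {2,3,4,5,6,7,8,9} 280
  if 0:i drops first: 630 orders
  if 2:u drops first: 504 orders
  if 9:c drops first: 126 orders
heap linearizations: 1260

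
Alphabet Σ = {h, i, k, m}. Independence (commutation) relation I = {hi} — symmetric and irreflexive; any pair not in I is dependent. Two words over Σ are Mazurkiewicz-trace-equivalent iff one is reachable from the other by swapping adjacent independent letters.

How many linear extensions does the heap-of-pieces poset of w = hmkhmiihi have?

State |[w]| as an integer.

4

drop 0:h onto floor
drop 1:m onto {0:h}
drop 2:k onto {1:m}
drop 3:h onto {2:k}
drop 4:m onto {3:h}
drop 5:i onto {4:m}
drop 6:i onto {5:i}
drop 7:h onto {4:m}
drop 8:i onto {6:i}
ground layer = {0:h}
drop-orders for the pieces not yet dropped (sum over which currently-grounded one goes next):
  1 to go: {7} 1  {8} 1
  2 to go: {6,8} 1  {7,8} 2
  3 to go: {5,6,8} 1  {6,7,8} 3
  4 to go: {5,6,7,8} 4
  5 to go: {4,5,6,7,8} 4
  6 to go: {3,4,5,6,7,8} 4
  7 to go: {2,3,4,5,6,7,8} 4
  if 0:h drops first: 4 orders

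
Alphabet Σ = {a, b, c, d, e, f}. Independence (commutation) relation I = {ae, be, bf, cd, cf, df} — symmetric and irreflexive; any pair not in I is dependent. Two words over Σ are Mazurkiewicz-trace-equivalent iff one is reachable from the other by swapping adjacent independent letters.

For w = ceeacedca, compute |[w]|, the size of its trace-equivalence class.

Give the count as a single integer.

0(c) covers ∅
1(e) covers 0:c
2(e) covers 1:e
3(a) covers 0:c
4(c) covers 2:e, 3:a
5(e) covers 4:c
6(d) covers 5:e
7(c) covers 5:e
8(a) covers 6:d, 7:c
floor of heap: 0:c
completions by unplaced set U, small U first (add the entries for U minus each lowest piece of U):
  |U|=1: {8}:1
  |U|=2: {6,8}:1  {7,8}:1
  |U|=3: {6,7,8}:2
  |U|=4: {5,6,7,8}:2
  |U|=5: {4,5,6,7,8}:2
  |U|=6: {2,4,5,6,7,8}:2  {3,4,5,6,7,8}:2
  |U|=7: {1,2,4,5,6,7,8}:2  {2,3,4,5,6,7,8}:4
  start at 0(c): 6

6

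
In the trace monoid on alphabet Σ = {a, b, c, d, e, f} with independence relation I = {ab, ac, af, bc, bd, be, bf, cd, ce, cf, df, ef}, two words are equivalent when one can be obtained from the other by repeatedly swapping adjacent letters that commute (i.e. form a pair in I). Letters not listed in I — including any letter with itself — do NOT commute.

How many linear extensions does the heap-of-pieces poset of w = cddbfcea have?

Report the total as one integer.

#0=c has no predecessor
#1=d has no predecessor
#2=d depends on [1:d]
#3=b has no predecessor
#4=f has no predecessor
#5=c depends on [0:c]
#6=e depends on [2:d]
#7=a depends on [6:e]
sources: [0:c, 1:d, 3:b, 4:f]
N(rest) = Σ N(rest − s) over sources s of rest; N(one piece) = 1:
  size 1 → [3]=1  [4]=1  [5]=1  [7]=1
  size 2 → [0,5]=1  [3,4]=2  [3,5]=2  [3,7]=2  [4,5]=2  [4,7]=2  [5,7]=2  [6,7]=1
  size 3 → [0,3,5]=3  [0,4,5]=3  [0,5,7]=3  [2,6,7]=1  [3,4,5]=6  [3,4,7]=6  [3,5,7]=6  [3,6,7]=3  [4,5,7]=6  [4,6,7]=3  [5,6,7]=3
  size 4 → [0,3,4,5]=12  [0,3,5,7]=12  [0,4,5,7]=12  [0,5,6,7]=6  [1,2,6,7]=1  [2,3,6,7]=4  [2,4,6,7]=4  [2,5,6,7]=4  [3,4,5,7]=24  [3,4,6,7]=12  [3,5,6,7]=12  [4,5,6,7]=12
  size 5 → [0,2,5,6,7]=10  [0,3,4,5,7]=60  [0,3,5,6,7]=30  [0,4,5,6,7]=30  [1,2,3,6,7]=5  [1,2,4,6,7]=5  [1,2,5,6,7]=5  [2,3,4,6,7]=20  [2,3,5,6,7]=20  [2,4,5,6,7]=20  [3,4,5,6,7]=60
  size 6 → [0,1,2,5,6,7]=15  [0,2,3,5,6,7]=60  [0,2,4,5,6,7]=60  [0,3,4,5,6,7]=180  [1,2,3,4,6,7]=30  [1,2,3,5,6,7]=30  [1,2,4,5,6,7]=30  [2,3,4,5,6,7]=120
  first=0(c) contributes 210
  first=1(d) contributes 420
  first=3(b) contributes 105
  first=4(f) contributes 105
|[w]| = 840

840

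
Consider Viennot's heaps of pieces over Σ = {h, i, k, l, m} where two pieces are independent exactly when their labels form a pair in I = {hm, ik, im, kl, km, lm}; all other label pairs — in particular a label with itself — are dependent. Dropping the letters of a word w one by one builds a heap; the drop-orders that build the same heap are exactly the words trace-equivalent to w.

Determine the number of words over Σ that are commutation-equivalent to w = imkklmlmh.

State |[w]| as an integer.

840

piece 0:i — minimal
piece 1:m — minimal
piece 2:k — minimal
piece 3:k rests on {2:k}
piece 4:l rests on {0:i}
piece 5:m rests on {1:m}
piece 6:l rests on {4:l}
piece 7:m rests on {5:m}
piece 8:h rests on {3:k, 6:l}
minimal pieces: {0:i, 1:m, 2:k}
ways to finish when only these pieces remain (= sum over removing one remaining piece with nothing left below it):
  1 left: {7}→1  {8}→1
  2 left: {3,8}→1  {5,7}→1  {6,8}→1  {7,8}→2
  3 left: {1,5,7}→1  {2,3,8}→1  {3,6,8}→2  {3,7,8}→3  {4,6,8}→1  {5,7,8}→3  {6,7,8}→3
  4 left: {0,4,6,8}→1  {1,5,7,8}→4  {2,3,6,8}→3  {2,3,7,8}→4  {3,4,6,8}→3  {3,5,7,8}→6  {3,6,7,8}→8  {4,6,7,8}→4  {5,6,7,8}→6
  5 left: {0,3,4,6,8}→4  {0,4,6,7,8}→5  {1,3,5,7,8}→10  {1,5,6,7,8}→10  {2,3,4,6,8}→6  {2,3,5,7,8}→10  {2,3,6,7,8}→15  {3,4,6,7,8}→15  {3,5,6,7,8}→20  {4,5,6,7,8}→10
  6 left: {0,2,3,4,6,8}→10  {0,3,4,6,7,8}→24  {0,4,5,6,7,8}→15  {1,2,3,5,7,8}→20  {1,3,5,6,7,8}→40  {1,4,5,6,7,8}→20  {2,3,4,6,7,8}→36  {2,3,5,6,7,8}→45  {3,4,5,6,7,8}→45
  7 left: {0,1,4,5,6,7,8}→35  {0,2,3,4,6,7,8}→70  {0,3,4,5,6,7,8}→84  {1,2,3,5,6,7,8}→105  {1,3,4,5,6,7,8}→105  {2,3,4,5,6,7,8}→126
  placing 0:i first → 336 extensions
  placing 1:m first → 280 extensions
  placing 2:k first → 224 extensions
total linear extensions = 840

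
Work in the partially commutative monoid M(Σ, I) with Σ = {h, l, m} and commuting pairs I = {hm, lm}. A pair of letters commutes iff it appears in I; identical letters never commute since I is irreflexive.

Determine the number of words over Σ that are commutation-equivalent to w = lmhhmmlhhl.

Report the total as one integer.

drop 0:l onto floor
drop 1:m onto floor
drop 2:h onto {0:l}
drop 3:h onto {2:h}
drop 4:m onto {1:m}
drop 5:m onto {4:m}
drop 6:l onto {3:h}
drop 7:h onto {6:l}
drop 8:h onto {7:h}
drop 9:l onto {8:h}
ground layer = {0:l, 1:m}
drop-orders for the pieces not yet dropped (sum over which currently-grounded one goes next):
  1 to go: {5} 1  {9} 1
  2 to go: {4,5} 1  {5,9} 2  {8,9} 1
  3 to go: {1,4,5} 1  {4,5,9} 3  {5,8,9} 3  {7,8,9} 1
  4 to go: {1,4,5,9} 4  {4,5,8,9} 6  {5,7,8,9} 4  {6,7,8,9} 1
  5 to go: {1,4,5,8,9} 10  {3,6,7,8,9} 1  {4,5,7,8,9} 10  {5,6,7,8,9} 5
  6 to go: {1,4,5,7,8,9} 20  {2,3,6,7,8,9} 1  {3,5,6,7,8,9} 6  {4,5,6,7,8,9} 15
  7 to go: {0,2,3,6,7,8,9} 1  {1,4,5,6,7,8,9} 35  {2,3,5,6,7,8,9} 7  {3,4,5,6,7,8,9} 21
  8 to go: {0,2,3,5,6,7,8,9} 8  {1,3,4,5,6,7,8,9} 56  {2,3,4,5,6,7,8,9} 28
  if 0:l drops first: 84 orders
  if 1:m drops first: 36 orders
heap linearizations: 120

120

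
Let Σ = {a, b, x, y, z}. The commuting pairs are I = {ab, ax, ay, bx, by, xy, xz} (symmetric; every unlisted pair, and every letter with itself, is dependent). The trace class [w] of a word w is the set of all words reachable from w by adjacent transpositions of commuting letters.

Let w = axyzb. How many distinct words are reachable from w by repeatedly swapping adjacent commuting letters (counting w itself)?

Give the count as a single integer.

piece 0:a — minimal
piece 1:x — minimal
piece 2:y — minimal
piece 3:z rests on {0:a, 2:y}
piece 4:b rests on {3:z}
minimal pieces: {0:a, 1:x, 2:y}
ways to finish when only these pieces remain (= sum over removing one remaining piece with nothing left below it):
  1 left: {1}→1  {4}→1
  2 left: {1,4}→2  {3,4}→1
  3 left: {0,3,4}→1  {1,3,4}→3  {2,3,4}→1
  placing 0:a first → 4 extensions
  placing 1:x first → 2 extensions
  placing 2:y first → 4 extensions
total linear extensions = 10

10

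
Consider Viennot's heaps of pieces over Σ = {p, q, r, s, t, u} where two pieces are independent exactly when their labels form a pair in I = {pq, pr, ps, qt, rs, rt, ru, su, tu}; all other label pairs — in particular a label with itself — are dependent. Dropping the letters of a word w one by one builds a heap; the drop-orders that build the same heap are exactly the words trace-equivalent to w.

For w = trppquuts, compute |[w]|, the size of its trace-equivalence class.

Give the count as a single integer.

0(t) covers ∅
1(r) covers ∅
2(p) covers 0:t
3(p) covers 2:p
4(q) covers 1:r
5(u) covers 3:p, 4:q
6(u) covers 5:u
7(t) covers 3:p
8(s) covers 4:q, 7:t
floor of heap: 0:t, 1:r
completions by unplaced set U, small U first (add the entries for U minus each lowest piece of U):
  |U|=1: {6}:1  {8}:1
  |U|=2: {5,6}:1  {6,8}:2  {7,8}:1
  |U|=3: {5,6,8}:3  {6,7,8}:3
  |U|=4: {4,5,6,8}:3  {5,6,7,8}:6
  |U|=5: {1,4,5,6,8}:3  {3,5,6,7,8}:6  {4,5,6,7,8}:9
  |U|=6: {1,4,5,6,7,8}:12  {2,3,5,6,7,8}:6  {3,4,5,6,7,8}:15
  |U|=7: {0,2,3,5,6,7,8}:6  {1,3,4,5,6,7,8}:27  {2,3,4,5,6,7,8}:21
  start at 0(t): 48
  start at 1(r): 27
sum over floor = 75

75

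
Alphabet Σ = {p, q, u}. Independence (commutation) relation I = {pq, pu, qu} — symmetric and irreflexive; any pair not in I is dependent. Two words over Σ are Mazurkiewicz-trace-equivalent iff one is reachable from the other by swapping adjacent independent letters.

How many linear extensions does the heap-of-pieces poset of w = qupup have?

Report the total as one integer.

30

#0=q has no predecessor
#1=u has no predecessor
#2=p has no predecessor
#3=u depends on [1:u]
#4=p depends on [2:p]
sources: [0:q, 1:u, 2:p]
N(rest) = Σ N(rest − s) over sources s of rest; N(one piece) = 1:
  size 1 → [0]=1  [3]=1  [4]=1
  size 2 → [0,3]=2  [0,4]=2  [1,3]=1  [2,4]=1  [3,4]=2
  size 3 → [0,1,3]=3  [0,2,4]=3  [0,3,4]=6  [1,3,4]=3  [2,3,4]=3
  first=0(q) contributes 6
  first=1(u) contributes 12
  first=2(p) contributes 12
|[w]| = 30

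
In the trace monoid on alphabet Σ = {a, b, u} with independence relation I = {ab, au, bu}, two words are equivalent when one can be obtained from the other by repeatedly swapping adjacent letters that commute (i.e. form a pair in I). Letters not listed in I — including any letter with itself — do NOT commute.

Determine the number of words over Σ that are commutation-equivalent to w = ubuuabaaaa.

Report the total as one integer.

piece 0:u — minimal
piece 1:b — minimal
piece 2:u rests on {0:u}
piece 3:u rests on {2:u}
piece 4:a — minimal
piece 5:b rests on {1:b}
piece 6:a rests on {4:a}
piece 7:a rests on {6:a}
piece 8:a rests on {7:a}
piece 9:a rests on {8:a}
minimal pieces: {0:u, 1:b, 4:a}
ways to finish when only these pieces remain (= sum over removing one remaining piece with nothing left below it):
  1 left: {3}→1  {5}→1  {9}→1
  2 left: {1,5}→1  {2,3}→1  {3,5}→2  {3,9}→2  {5,9}→2  {8,9}→1
  3 left: {0,2,3}→1  {1,3,5}→3  {1,5,9}→3  {2,3,5}→3  {2,3,9}→3  {3,5,9}→6  {3,8,9}→3  {5,8,9}→3  {7,8,9}→1
  4 left: {0,2,3,5}→4  {0,2,3,9}→4  {1,2,3,5}→6  {1,3,5,9}→12  {1,5,8,9}→6  {2,3,5,9}→12  {2,3,8,9}→6  {3,5,8,9}→12  {3,7,8,9}→4  {5,7,8,9}→4  {6,7,8,9}→1
  5 left: {0,1,2,3,5}→10  {0,2,3,5,9}→20  {0,2,3,8,9}→10  {1,2,3,5,9}→30  {1,3,5,8,9}→30  {1,5,7,8,9}→10  {2,3,5,8,9}→30  {2,3,7,8,9}→10  {3,5,7,8,9}→20  {3,6,7,8,9}→5  {4,6,7,8,9}→1  {5,6,7,8,9}→5
  6 left: {0,1,2,3,5,9}→60  {0,2,3,5,8,9}→60  {0,2,3,7,8,9}→20  {1,2,3,5,8,9}→90  {1,3,5,7,8,9}→60  {1,5,6,7,8,9}→15  {2,3,5,7,8,9}→60  {2,3,6,7,8,9}→15  {3,4,6,7,8,9}→6  {3,5,6,7,8,9}→30  {4,5,6,7,8,9}→6
  7 left: {0,1,2,3,5,8,9}→210  {0,2,3,5,7,8,9}→140  {0,2,3,6,7,8,9}→35  {1,2,3,5,7,8,9}→210  {1,3,5,6,7,8,9}→105  {1,4,5,6,7,8,9}→21  {2,3,4,6,7,8,9}→21  {2,3,5,6,7,8,9}→105  {3,4,5,6,7,8,9}→42
  8 left: {0,1,2,3,5,7,8,9}→560  {0,2,3,4,6,7,8,9}→56  {0,2,3,5,6,7,8,9}→280  {1,2,3,5,6,7,8,9}→420  {1,3,4,5,6,7,8,9}→168  {2,3,4,5,6,7,8,9}→168
  placing 0:u first → 756 extensions
  placing 1:b first → 504 extensions
  placing 4:a first → 1260 extensions
total linear extensions = 2520

2520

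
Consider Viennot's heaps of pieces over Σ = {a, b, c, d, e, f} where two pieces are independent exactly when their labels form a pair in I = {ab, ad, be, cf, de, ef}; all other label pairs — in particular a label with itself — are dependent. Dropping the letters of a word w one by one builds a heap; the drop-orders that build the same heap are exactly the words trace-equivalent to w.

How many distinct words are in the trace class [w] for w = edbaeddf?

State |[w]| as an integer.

50

0(e) covers ∅
1(d) covers ∅
2(b) covers 1:d
3(a) covers 0:e
4(e) covers 3:a
5(d) covers 2:b
6(d) covers 5:d
7(f) covers 3:a, 6:d
floor of heap: 0:e, 1:d
completions by unplaced set U, small U first (add the entries for U minus each lowest piece of U):
  |U|=1: {4}:1  {7}:1
  |U|=2: {4,7}:2  {6,7}:1
  |U|=3: {3,4,7}:2  {4,6,7}:3  {5,6,7}:1
  |U|=4: {0,3,4,7}:2  {2,5,6,7}:1  {3,4,6,7}:5  {4,5,6,7}:4
  |U|=5: {0,3,4,6,7}:7  {1,2,5,6,7}:1  {2,4,5,6,7}:5  {3,4,5,6,7}:9
  |U|=6: {0,3,4,5,6,7}:16  {1,2,4,5,6,7}:6  {2,3,4,5,6,7}:14
  start at 0(e): 20
  start at 1(d): 30
sum over floor = 50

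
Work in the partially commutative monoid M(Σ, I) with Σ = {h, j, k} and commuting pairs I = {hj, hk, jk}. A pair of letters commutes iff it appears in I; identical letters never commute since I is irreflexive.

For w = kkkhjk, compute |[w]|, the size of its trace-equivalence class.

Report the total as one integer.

30

#0=k has no predecessor
#1=k depends on [0:k]
#2=k depends on [1:k]
#3=h has no predecessor
#4=j has no predecessor
#5=k depends on [2:k]
sources: [0:k, 3:h, 4:j]
N(rest) = Σ N(rest − s) over sources s of rest; N(one piece) = 1:
  size 1 → [3]=1  [4]=1  [5]=1
  size 2 → [2,5]=1  [3,4]=2  [3,5]=2  [4,5]=2
  size 3 → [1,2,5]=1  [2,3,5]=3  [2,4,5]=3  [3,4,5]=6
  size 4 → [0,1,2,5]=1  [1,2,3,5]=4  [1,2,4,5]=4  [2,3,4,5]=12
  first=0(k) contributes 20
  first=3(h) contributes 5
  first=4(j) contributes 5
|[w]| = 30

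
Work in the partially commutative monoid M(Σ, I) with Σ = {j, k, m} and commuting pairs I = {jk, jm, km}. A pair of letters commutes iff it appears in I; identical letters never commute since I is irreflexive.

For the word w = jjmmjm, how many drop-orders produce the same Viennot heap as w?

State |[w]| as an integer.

20

drop 0:j onto floor
drop 1:j onto {0:j}
drop 2:m onto floor
drop 3:m onto {2:m}
drop 4:j onto {1:j}
drop 5:m onto {3:m}
ground layer = {0:j, 2:m}
drop-orders for the pieces not yet dropped (sum over which currently-grounded one goes next):
  1 to go: {4} 1  {5} 1
  2 to go: {1,4} 1  {3,5} 1  {4,5} 2
  3 to go: {0,1,4} 1  {1,4,5} 3  {2,3,5} 1  {3,4,5} 3
  4 to go: {0,1,4,5} 4  {1,3,4,5} 6  {2,3,4,5} 4
  if 0:j drops first: 10 orders
  if 2:m drops first: 10 orders
heap linearizations: 20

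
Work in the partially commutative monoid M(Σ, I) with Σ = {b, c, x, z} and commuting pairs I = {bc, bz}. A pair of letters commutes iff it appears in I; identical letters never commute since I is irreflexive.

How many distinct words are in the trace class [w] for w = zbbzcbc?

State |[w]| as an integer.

#0=z has no predecessor
#1=b has no predecessor
#2=b depends on [1:b]
#3=z depends on [0:z]
#4=c depends on [3:z]
#5=b depends on [2:b]
#6=c depends on [4:c]
sources: [0:z, 1:b]
N(rest) = Σ N(rest − s) over sources s of rest; N(one piece) = 1:
  size 1 → [5]=1  [6]=1
  size 2 → [2,5]=1  [4,6]=1  [5,6]=2
  size 3 → [1,2,5]=1  [2,5,6]=3  [3,4,6]=1  [4,5,6]=3
  size 4 → [0,3,4,6]=1  [1,2,5,6]=4  [2,4,5,6]=6  [3,4,5,6]=4
  size 5 → [0,3,4,5,6]=5  [1,2,4,5,6]=10  [2,3,4,5,6]=10
  first=0(z) contributes 20
  first=1(b) contributes 15
|[w]| = 35

35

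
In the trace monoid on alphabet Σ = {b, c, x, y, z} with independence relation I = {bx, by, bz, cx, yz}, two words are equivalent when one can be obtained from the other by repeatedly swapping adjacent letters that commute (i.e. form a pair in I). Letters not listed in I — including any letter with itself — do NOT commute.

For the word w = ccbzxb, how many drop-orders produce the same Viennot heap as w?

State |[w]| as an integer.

6

drop 0:c onto floor
drop 1:c onto {0:c}
drop 2:b onto {1:c}
drop 3:z onto {1:c}
drop 4:x onto {3:z}
drop 5:b onto {2:b}
ground layer = {0:c}
drop-orders for the pieces not yet dropped (sum over which currently-grounded one goes next):
  1 to go: {4} 1  {5} 1
  2 to go: {2,5} 1  {3,4} 1  {4,5} 2
  3 to go: {2,4,5} 3  {3,4,5} 3
  4 to go: {2,3,4,5} 6
  if 0:c drops first: 6 orders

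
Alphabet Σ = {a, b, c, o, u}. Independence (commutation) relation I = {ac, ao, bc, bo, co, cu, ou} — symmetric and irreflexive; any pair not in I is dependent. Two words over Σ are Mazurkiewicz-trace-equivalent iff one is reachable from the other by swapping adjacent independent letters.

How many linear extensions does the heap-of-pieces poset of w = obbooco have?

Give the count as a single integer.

105

0(o) covers ∅
1(b) covers ∅
2(b) covers 1:b
3(o) covers 0:o
4(o) covers 3:o
5(c) covers ∅
6(o) covers 4:o
floor of heap: 0:o, 1:b, 5:c
completions by unplaced set U, small U first (add the entries for U minus each lowest piece of U):
  |U|=1: {2}:1  {5}:1  {6}:1
  |U|=2: {1,2}:1  {2,5}:2  {2,6}:2  {4,6}:1  {5,6}:2
  |U|=3: {1,2,5}:3  {1,2,6}:3  {2,4,6}:3  {2,5,6}:6  {3,4,6}:1  {4,5,6}:3
  |U|=4: {0,3,4,6}:1  {1,2,4,6}:6  {1,2,5,6}:12  {2,3,4,6}:4  {2,4,5,6}:12  {3,4,5,6}:4
  |U|=5: {0,2,3,4,6}:5  {0,3,4,5,6}:5  {1,2,3,4,6}:10  {1,2,4,5,6}:30  {2,3,4,5,6}:20
  start at 0(o): 60
  start at 1(b): 30
  start at 5(c): 15
sum over floor = 105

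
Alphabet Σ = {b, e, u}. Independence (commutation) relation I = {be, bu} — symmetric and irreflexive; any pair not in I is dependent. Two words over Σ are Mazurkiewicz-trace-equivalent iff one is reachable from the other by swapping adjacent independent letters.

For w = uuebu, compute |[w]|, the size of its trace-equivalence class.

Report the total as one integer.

5

piece 0:u — minimal
piece 1:u rests on {0:u}
piece 2:e rests on {1:u}
piece 3:b — minimal
piece 4:u rests on {2:e}
minimal pieces: {0:u, 3:b}
ways to finish when only these pieces remain (= sum over removing one remaining piece with nothing left below it):
  1 left: {3}→1  {4}→1
  2 left: {2,4}→1  {3,4}→2
  3 left: {1,2,4}→1  {2,3,4}→3
  placing 0:u first → 4 extensions
  placing 3:b first → 1 extensions
total linear extensions = 5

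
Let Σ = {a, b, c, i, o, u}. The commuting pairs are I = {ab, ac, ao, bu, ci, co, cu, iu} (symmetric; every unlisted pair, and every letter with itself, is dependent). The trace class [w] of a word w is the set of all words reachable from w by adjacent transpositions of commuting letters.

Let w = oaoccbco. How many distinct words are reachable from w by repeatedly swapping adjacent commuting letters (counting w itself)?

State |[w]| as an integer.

0(o) covers ∅
1(a) covers ∅
2(o) covers 0:o
3(c) covers ∅
4(c) covers 3:c
5(b) covers 2:o, 4:c
6(c) covers 5:b
7(o) covers 5:b
floor of heap: 0:o, 1:a, 3:c
completions by unplaced set U, small U first (add the entries for U minus each lowest piece of U):
  |U|=1: {1}:1  {6}:1  {7}:1
  |U|=2: {1,6}:2  {1,7}:2  {6,7}:2
  |U|=3: {1,6,7}:6  {5,6,7}:2
  |U|=4: {1,5,6,7}:8  {2,5,6,7}:2  {4,5,6,7}:2
  |U|=5: {0,2,5,6,7}:2  {1,2,5,6,7}:10  {1,4,5,6,7}:10  {2,4,5,6,7}:4  {3,4,5,6,7}:2
  |U|=6: {0,1,2,5,6,7}:12  {0,2,4,5,6,7}:6  {1,2,4,5,6,7}:24  {1,3,4,5,6,7}:12  {2,3,4,5,6,7}:6
  start at 0(o): 42
  start at 1(a): 12
  start at 3(c): 42
sum over floor = 96

96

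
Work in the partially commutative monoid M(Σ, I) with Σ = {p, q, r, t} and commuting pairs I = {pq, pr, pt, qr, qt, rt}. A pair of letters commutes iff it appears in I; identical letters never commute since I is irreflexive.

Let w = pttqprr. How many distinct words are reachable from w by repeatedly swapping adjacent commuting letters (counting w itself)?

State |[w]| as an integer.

630

drop 0:p onto floor
drop 1:t onto floor
drop 2:t onto {1:t}
drop 3:q onto floor
drop 4:p onto {0:p}
drop 5:r onto floor
drop 6:r onto {5:r}
ground layer = {0:p, 1:t, 3:q, 5:r}
drop-orders for the pieces not yet dropped (sum over which currently-grounded one goes next):
  1 to go: {2} 1  {3} 1  {4} 1  {6} 1
  2 to go: {0,4} 1  {1,2} 1  {2,3} 2  {2,4} 2  {2,6} 2  {3,4} 2  {3,6} 2  {4,6} 2  {5,6} 1
  3 to go: {0,2,4} 3  {0,3,4} 3  {0,4,6} 3  {1,2,3} 3  {1,2,4} 3  {1,2,6} 3  {2,3,4} 6  {2,3,6} 6  {2,4,6} 6  {2,5,6} 3  {3,4,6} 6  {3,5,6} 3  {4,5,6} 3
  4 to go: {0,1,2,4} 6  {0,2,3,4} 12  {0,2,4,6} 12  {0,3,4,6} 12  {0,4,5,6} 6  {1,2,3,4} 12  {1,2,3,6} 12  {1,2,4,6} 12  {1,2,5,6} 6  {2,3,4,6} 24  {2,3,5,6} 12  {2,4,5,6} 12  {3,4,5,6} 12
  5 to go: {0,1,2,3,4} 30  {0,1,2,4,6} 30  {0,2,3,4,6} 60  {0,2,4,5,6} 30  {0,3,4,5,6} 30  {1,2,3,4,6} 60  {1,2,3,5,6} 30  {1,2,4,5,6} 30  {2,3,4,5,6} 60
  if 0:p drops first: 180 orders
  if 1:t drops first: 180 orders
  if 3:q drops first: 90 orders
  if 5:r drops first: 180 orders
heap linearizations: 630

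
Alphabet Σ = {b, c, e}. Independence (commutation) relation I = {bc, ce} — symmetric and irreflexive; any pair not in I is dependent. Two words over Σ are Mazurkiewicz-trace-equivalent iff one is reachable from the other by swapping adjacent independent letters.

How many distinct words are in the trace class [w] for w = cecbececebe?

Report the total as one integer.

330

#0=c has no predecessor
#1=e has no predecessor
#2=c depends on [0:c]
#3=b depends on [1:e]
#4=e depends on [3:b]
#5=c depends on [2:c]
#6=e depends on [4:e]
#7=c depends on [5:c]
#8=e depends on [6:e]
#9=b depends on [8:e]
#10=e depends on [9:b]
sources: [0:c, 1:e]
N(rest) = Σ N(rest − s) over sources s of rest; N(one piece) = 1:
  size 1 → [7]=1  [10]=1
  size 2 → [5,7]=1  [7,10]=2  [9,10]=1
  size 3 → [2,5,7]=1  [5,7,10]=3  [7,9,10]=3  [8,9,10]=1
  size 4 → [0,2,5,7]=1  [2,5,7,10]=4  [5,7,9,10]=6  [6,8,9,10]=1  [7,8,9,10]=4
  size 5 → [0,2,5,7,10]=5  [2,5,7,9,10]=10  [4,6,8,9,10]=1  [5,7,8,9,10]=10  [6,7,8,9,10]=5
  size 6 → [0,2,5,7,9,10]=15  [2,5,7,8,9,10]=20  [3,4,6,8,9,10]=1  [4,6,7,8,9,10]=6  [5,6,7,8,9,10]=15
  size 7 → [0,2,5,7,8,9,10]=35  [1,3,4,6,8,9,10]=1  [2,5,6,7,8,9,10]=35  [3,4,6,7,8,9,10]=7  [4,5,6,7,8,9,10]=21
  size 8 → [0,2,5,6,7,8,9,10]=70  [1,3,4,6,7,8,9,10]=8  [2,4,5,6,7,8,9,10]=56  [3,4,5,6,7,8,9,10]=28
  size 9 → [0,2,4,5,6,7,8,9,10]=126  [1,3,4,5,6,7,8,9,10]=36  [2,3,4,5,6,7,8,9,10]=84
  first=0(c) contributes 120
  first=1(e) contributes 210
|[w]| = 330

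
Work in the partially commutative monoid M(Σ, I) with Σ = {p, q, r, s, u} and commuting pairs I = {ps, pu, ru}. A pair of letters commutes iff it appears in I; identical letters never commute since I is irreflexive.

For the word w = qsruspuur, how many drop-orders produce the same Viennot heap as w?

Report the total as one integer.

21

piece 0:q — minimal
piece 1:s rests on {0:q}
piece 2:r rests on {1:s}
piece 3:u rests on {1:s}
piece 4:s rests on {2:r, 3:u}
piece 5:p rests on {2:r}
piece 6:u rests on {4:s}
piece 7:u rests on {6:u}
piece 8:r rests on {4:s, 5:p}
minimal pieces: {0:q}
ways to finish when only these pieces remain (= sum over removing one remaining piece with nothing left below it):
  1 left: {7}→1  {8}→1
  2 left: {5,8}→1  {6,7}→1  {7,8}→2
  3 left: {5,7,8}→3  {6,7,8}→3
  4 left: {4,6,7,8}→3  {5,6,7,8}→6
  5 left: {3,4,6,7,8}→3  {4,5,6,7,8}→9
  6 left: {2,4,5,6,7,8}→9  {3,4,5,6,7,8}→12
  7 left: {2,3,4,5,6,7,8}→21
  placing 0:q first → 21 extensions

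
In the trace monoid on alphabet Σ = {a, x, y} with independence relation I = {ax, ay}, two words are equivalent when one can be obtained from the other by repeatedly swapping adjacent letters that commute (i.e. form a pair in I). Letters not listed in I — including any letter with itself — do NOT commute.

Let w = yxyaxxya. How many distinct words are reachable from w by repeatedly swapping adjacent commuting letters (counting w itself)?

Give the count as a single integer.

piece 0:y — minimal
piece 1:x rests on {0:y}
piece 2:y rests on {1:x}
piece 3:a — minimal
piece 4:x rests on {2:y}
piece 5:x rests on {4:x}
piece 6:y rests on {5:x}
piece 7:a rests on {3:a}
minimal pieces: {0:y, 3:a}
ways to finish when only these pieces remain (= sum over removing one remaining piece with nothing left below it):
  1 left: {6}→1  {7}→1
  2 left: {3,7}→1  {5,6}→1  {6,7}→2
  3 left: {3,6,7}→3  {4,5,6}→1  {5,6,7}→3
  4 left: {2,4,5,6}→1  {3,5,6,7}→6  {4,5,6,7}→4
  5 left: {1,2,4,5,6}→1  {2,4,5,6,7}→5  {3,4,5,6,7}→10
  6 left: {0,1,2,4,5,6}→1  {1,2,4,5,6,7}→6  {2,3,4,5,6,7}→15
  placing 0:y first → 21 extensions
  placing 3:a first → 7 extensions
total linear extensions = 28

28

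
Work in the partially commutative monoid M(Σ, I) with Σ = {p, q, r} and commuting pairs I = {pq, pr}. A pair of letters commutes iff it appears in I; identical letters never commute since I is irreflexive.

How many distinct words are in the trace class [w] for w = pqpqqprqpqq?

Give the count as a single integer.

0(p) covers ∅
1(q) covers ∅
2(p) covers 0:p
3(q) covers 1:q
4(q) covers 3:q
5(p) covers 2:p
6(r) covers 4:q
7(q) covers 6:r
8(p) covers 5:p
9(q) covers 7:q
10(q) covers 9:q
floor of heap: 0:p, 1:q
completions by unplaced set U, small U first (add the entries for U minus each lowest piece of U):
  |U|=1: {8}:1  {10}:1
  |U|=2: {5,8}:1  {8,10}:2  {9,10}:1
  |U|=3: {2,5,8}:1  {5,8,10}:3  {7,9,10}:1  {8,9,10}:3
  |U|=4: {0,2,5,8}:1  {2,5,8,10}:4  {5,8,9,10}:6  {6,7,9,10}:1  {7,8,9,10}:4
  |U|=5: {0,2,5,8,10}:5  {2,5,8,9,10}:10  {4,6,7,9,10}:1  {5,7,8,9,10}:10  {6,7,8,9,10}:5
  |U|=6: {0,2,5,8,9,10}:15  {2,5,7,8,9,10}:20  {3,4,6,7,9,10}:1  {4,6,7,8,9,10}:6  {5,6,7,8,9,10}:15
  |U|=7: {0,2,5,7,8,9,10}:35  {1,3,4,6,7,9,10}:1  {2,5,6,7,8,9,10}:35  {3,4,6,7,8,9,10}:7  {4,5,6,7,8,9,10}:21
  |U|=8: {0,2,5,6,7,8,9,10}:70  {1,3,4,6,7,8,9,10}:8  {2,4,5,6,7,8,9,10}:56  {3,4,5,6,7,8,9,10}:28
  |U|=9: {0,2,4,5,6,7,8,9,10}:126  {1,3,4,5,6,7,8,9,10}:36  {2,3,4,5,6,7,8,9,10}:84
  start at 0(p): 120
  start at 1(q): 210
sum over floor = 330

330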